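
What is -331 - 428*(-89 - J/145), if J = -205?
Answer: 1077521/29 ≈ 37156.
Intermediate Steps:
-331 - 428*(-89 - J/145) = -331 - 428*(-89 - (-205)/145) = -331 - 428*(-89 - 1*(-41/29)) = -331 - 428*(-89 + 41/29) = -331 - 428*(-2540/29) = -331 + 1087120/29 = 1077521/29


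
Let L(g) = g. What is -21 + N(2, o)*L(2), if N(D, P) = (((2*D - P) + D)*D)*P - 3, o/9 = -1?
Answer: -567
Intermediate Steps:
o = -9 (o = 9*(-1) = -9)
N(D, P) = -3 + D*P*(-P + 3*D) (N(D, P) = (((-P + 2*D) + D)*D)*P - 3 = ((-P + 3*D)*D)*P - 3 = (D*(-P + 3*D))*P - 3 = D*P*(-P + 3*D) - 3 = -3 + D*P*(-P + 3*D))
-21 + N(2, o)*L(2) = -21 + (-3 - 1*2*(-9)² + 3*(-9)*2²)*2 = -21 + (-3 - 1*2*81 + 3*(-9)*4)*2 = -21 + (-3 - 162 - 108)*2 = -21 - 273*2 = -21 - 546 = -567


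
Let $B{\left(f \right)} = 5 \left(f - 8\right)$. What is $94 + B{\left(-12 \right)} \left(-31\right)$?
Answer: $3194$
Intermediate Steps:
$B{\left(f \right)} = -40 + 5 f$ ($B{\left(f \right)} = 5 \left(-8 + f\right) = -40 + 5 f$)
$94 + B{\left(-12 \right)} \left(-31\right) = 94 + \left(-40 + 5 \left(-12\right)\right) \left(-31\right) = 94 + \left(-40 - 60\right) \left(-31\right) = 94 - -3100 = 94 + 3100 = 3194$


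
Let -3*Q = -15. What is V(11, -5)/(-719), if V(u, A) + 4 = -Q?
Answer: 9/719 ≈ 0.012517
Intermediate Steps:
Q = 5 (Q = -⅓*(-15) = 5)
V(u, A) = -9 (V(u, A) = -4 - 1*5 = -4 - 5 = -9)
V(11, -5)/(-719) = -9/(-719) = -9*(-1/719) = 9/719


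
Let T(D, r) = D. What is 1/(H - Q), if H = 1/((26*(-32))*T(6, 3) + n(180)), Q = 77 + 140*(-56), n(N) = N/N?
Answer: 4991/38745132 ≈ 0.00012882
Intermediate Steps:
n(N) = 1
Q = -7763 (Q = 77 - 7840 = -7763)
H = -1/4991 (H = 1/((26*(-32))*6 + 1) = 1/(-832*6 + 1) = 1/(-4992 + 1) = 1/(-4991) = -1/4991 ≈ -0.00020036)
1/(H - Q) = 1/(-1/4991 - 1*(-7763)) = 1/(-1/4991 + 7763) = 1/(38745132/4991) = 4991/38745132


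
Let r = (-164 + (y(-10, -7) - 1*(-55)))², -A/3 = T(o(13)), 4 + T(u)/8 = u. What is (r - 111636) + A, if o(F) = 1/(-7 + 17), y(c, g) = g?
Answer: -490432/5 ≈ -98086.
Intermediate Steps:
o(F) = ⅒ (o(F) = 1/10 = ⅒)
T(u) = -32 + 8*u
A = 468/5 (A = -3*(-32 + 8*(⅒)) = -3*(-32 + ⅘) = -3*(-156/5) = 468/5 ≈ 93.600)
r = 13456 (r = (-164 + (-7 - 1*(-55)))² = (-164 + (-7 + 55))² = (-164 + 48)² = (-116)² = 13456)
(r - 111636) + A = (13456 - 111636) + 468/5 = -98180 + 468/5 = -490432/5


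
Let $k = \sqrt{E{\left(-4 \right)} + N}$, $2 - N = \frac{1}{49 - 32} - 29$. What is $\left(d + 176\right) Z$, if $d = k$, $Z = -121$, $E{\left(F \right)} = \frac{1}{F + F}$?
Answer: $-21296 - \frac{121 \sqrt{142494}}{68} \approx -21968.0$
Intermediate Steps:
$E{\left(F \right)} = \frac{1}{2 F}$
$N = \frac{526}{17}$ ($N = 2 - \left(\frac{1}{49 - 32} - 29\right) = 2 - \left(\frac{1}{17} - 29\right) = 2 - - \frac{492}{17} = 2 + \frac{492}{17} = \frac{526}{17} \approx 30.941$)
$k = \frac{\sqrt{142494}}{68}$ ($k = \sqrt{\frac{1}{2 \left(-4\right)} + \frac{526}{17}} = \sqrt{\frac{1}{2} \left(- \frac{1}{4}\right) + \frac{526}{17}} = \sqrt{- \frac{1}{8} + \frac{526}{17}} = \sqrt{\frac{4191}{136}} = \frac{\sqrt{142494}}{68} \approx 5.5512$)
$d = \frac{\sqrt{142494}}{68} \approx 5.5512$
$\left(d + 176\right) Z = \left(\frac{\sqrt{142494}}{68} + 176\right) \left(-121\right) = \left(176 + \frac{\sqrt{142494}}{68}\right) \left(-121\right) = -21296 - \frac{121 \sqrt{142494}}{68}$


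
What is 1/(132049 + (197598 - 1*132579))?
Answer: 1/197068 ≈ 5.0744e-6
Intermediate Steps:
1/(132049 + (197598 - 1*132579)) = 1/(132049 + (197598 - 132579)) = 1/(132049 + 65019) = 1/197068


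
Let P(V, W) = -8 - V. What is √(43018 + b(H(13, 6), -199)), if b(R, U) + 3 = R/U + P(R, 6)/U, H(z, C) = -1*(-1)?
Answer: √1703438607/199 ≈ 207.40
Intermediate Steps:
H(z, C) = 1
b(R, U) = -3 + R/U + (-8 - R)/U (b(R, U) = -3 + (R/U + (-8 - R)/U) = -3 + R/U + (-8 - R)/U)
√(43018 + b(H(13, 6), -199)) = √(43018 + (-3 - 8/(-199))) = √(43018 + (-3 - 8*(-1/199))) = √(43018 + (-3 + 8/199)) = √(43018 - 589/199) = √(8559993/199) = √1703438607/199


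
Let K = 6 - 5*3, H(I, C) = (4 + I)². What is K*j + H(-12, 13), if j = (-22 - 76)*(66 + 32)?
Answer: 86500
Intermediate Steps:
K = -9 (K = 6 - 15 = -9)
j = -9604 (j = -98*98 = -9604)
K*j + H(-12, 13) = -9*(-9604) + (4 - 12)² = 86436 + (-8)² = 86436 + 64 = 86500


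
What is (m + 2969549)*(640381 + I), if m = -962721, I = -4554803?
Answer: -7855571673416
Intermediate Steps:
(m + 2969549)*(640381 + I) = (-962721 + 2969549)*(640381 - 4554803) = 2006828*(-3914422) = -7855571673416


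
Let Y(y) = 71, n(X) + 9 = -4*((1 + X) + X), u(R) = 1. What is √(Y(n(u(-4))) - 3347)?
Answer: 6*I*√91 ≈ 57.236*I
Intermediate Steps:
n(X) = -13 - 8*X (n(X) = -9 - 4*((1 + X) + X) = -9 - 4*(1 + 2*X) = -9 + (-4 - 8*X) = -13 - 8*X)
√(Y(n(u(-4))) - 3347) = √(71 - 3347) = √(-3276) = 6*I*√91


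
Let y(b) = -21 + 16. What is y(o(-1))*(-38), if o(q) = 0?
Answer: 190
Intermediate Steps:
y(b) = -5
y(o(-1))*(-38) = -5*(-38) = 190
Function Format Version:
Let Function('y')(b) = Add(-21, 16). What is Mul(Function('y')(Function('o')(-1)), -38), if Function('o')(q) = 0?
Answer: 190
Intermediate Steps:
Function('y')(b) = -5
Mul(Function('y')(Function('o')(-1)), -38) = Mul(-5, -38) = 190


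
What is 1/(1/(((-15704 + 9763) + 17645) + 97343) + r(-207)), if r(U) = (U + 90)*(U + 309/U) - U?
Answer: 2508081/61700428328 ≈ 4.0649e-5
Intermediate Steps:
r(U) = -U + (90 + U)*(U + 309/U) (r(U) = (90 + U)*(U + 309/U) - U = -U + (90 + U)*(U + 309/U))
1/(1/(((-15704 + 9763) + 17645) + 97343) + r(-207)) = 1/(1/(((-15704 + 9763) + 17645) + 97343) + (309 + (-207)² + 89*(-207) + 27810/(-207))) = 1/(1/((-5941 + 17645) + 97343) + (309 + 42849 - 18423 + 27810*(-1/207))) = 1/(1/(11704 + 97343) + (309 + 42849 - 18423 - 3090/23)) = 1/(1/109047 + 565815/23) = 1/(61700428328/2508081) = 2508081/61700428328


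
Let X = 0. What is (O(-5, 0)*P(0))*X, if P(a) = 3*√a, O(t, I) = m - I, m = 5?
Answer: 0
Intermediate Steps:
O(t, I) = 5 - I
(O(-5, 0)*P(0))*X = ((5 - 1*0)*(3*√0))*0 = ((5 + 0)*(3*0))*0 = (5*0)*0 = 0*0 = 0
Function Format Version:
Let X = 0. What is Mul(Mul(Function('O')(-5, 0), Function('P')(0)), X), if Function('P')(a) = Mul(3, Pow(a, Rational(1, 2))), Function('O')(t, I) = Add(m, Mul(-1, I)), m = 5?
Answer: 0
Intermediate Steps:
Function('O')(t, I) = Add(5, Mul(-1, I))
Mul(Mul(Function('O')(-5, 0), Function('P')(0)), X) = Mul(Mul(Add(5, Mul(-1, 0)), Mul(3, Pow(0, Rational(1, 2)))), 0) = Mul(Mul(Add(5, 0), Mul(3, 0)), 0) = Mul(Mul(5, 0), 0) = Mul(0, 0) = 0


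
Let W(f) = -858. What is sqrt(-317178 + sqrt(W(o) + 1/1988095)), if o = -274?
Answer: sqrt(-1253652936968691450 + 1988095*I*sqrt(3391263641515355))/1988095 ≈ 0.026005 + 563.19*I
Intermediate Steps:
sqrt(-317178 + sqrt(W(o) + 1/1988095)) = sqrt(-317178 + sqrt(-858 + 1/1988095)) = sqrt(-317178 + sqrt(-1705785509/1988095)) = sqrt(-317178 + I*sqrt(3391263641515355)/1988095)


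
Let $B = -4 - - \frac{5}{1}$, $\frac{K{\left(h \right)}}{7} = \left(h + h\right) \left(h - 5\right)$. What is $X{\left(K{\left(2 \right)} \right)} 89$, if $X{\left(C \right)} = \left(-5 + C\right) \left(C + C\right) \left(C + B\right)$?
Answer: $-110450424$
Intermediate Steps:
$K{\left(h \right)} = 14 h \left(-5 + h\right)$ ($K{\left(h \right)} = 7 \left(h + h\right) \left(h - 5\right) = 7 \cdot 2 h \left(-5 + h\right) = 14 h \left(-5 + h\right)$)
$B = 1$ ($B = -4 - \left(-5\right) 1 = -4 - -5 = -4 + 5 = 1$)
$X{\left(C \right)} = 2 C \left(1 + C\right) \left(-5 + C\right)$ ($X{\left(C \right)} = \left(-5 + C\right) \left(C + C\right) \left(C + 1\right) = \left(-5 + C\right) 2 C \left(1 + C\right) = 2 C \left(1 + C\right) \left(-5 + C\right)$)
$X{\left(K{\left(2 \right)} \right)} 89 = 2 \cdot 14 \cdot 2 \left(-5 + 2\right) \left(-5 + \left(14 \cdot 2 \left(-5 + 2\right)\right)^{2} - 4 \cdot 14 \cdot 2 \left(-5 + 2\right)\right) 89 = 2 \cdot 14 \cdot 2 \left(-3\right) \left(-5 + \left(14 \cdot 2 \left(-3\right)\right)^{2} - 4 \cdot 14 \cdot 2 \left(-3\right)\right) 89 = 2 \left(-84\right) \left(-5 + \left(-84\right)^{2} - -336\right) 89 = 2 \left(-84\right) \left(-5 + 7056 + 336\right) 89 = 2 \left(-84\right) 7387 \cdot 89 = \left(-1241016\right) 89 = -110450424$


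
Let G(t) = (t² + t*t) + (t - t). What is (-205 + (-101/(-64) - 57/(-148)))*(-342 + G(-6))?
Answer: 64906785/1184 ≈ 54820.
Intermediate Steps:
G(t) = 2*t² (G(t) = (t² + t²) + 0 = 2*t² + 0 = 2*t²)
(-205 + (-101/(-64) - 57/(-148)))*(-342 + G(-6)) = (-205 + (-101/(-64) - 57/(-148)))*(-342 + 2*(-6)²) = (-205 + (-101*(-1/64) - 57*(-1/148)))*(-342 + 2*36) = (-205 + (101/64 + 57/148))*(-342 + 72) = (-205 + 4649/2368)*(-270) = -480791/2368*(-270) = 64906785/1184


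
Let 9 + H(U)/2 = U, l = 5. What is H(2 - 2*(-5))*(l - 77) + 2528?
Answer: 2096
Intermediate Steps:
H(U) = -18 + 2*U
H(2 - 2*(-5))*(l - 77) + 2528 = (-18 + 2*(2 - 2*(-5)))*(5 - 77) + 2528 = (-18 + 2*(2 + 10))*(-72) + 2528 = (-18 + 2*12)*(-72) + 2528 = (-18 + 24)*(-72) + 2528 = 6*(-72) + 2528 = -432 + 2528 = 2096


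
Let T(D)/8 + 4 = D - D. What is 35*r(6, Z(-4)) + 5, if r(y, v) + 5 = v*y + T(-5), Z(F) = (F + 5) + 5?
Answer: -30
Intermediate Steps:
T(D) = -32 (T(D) = -32 + 8*(D - D) = -32 + 8*0 = -32 + 0 = -32)
Z(F) = 10 + F (Z(F) = (5 + F) + 5 = 10 + F)
r(y, v) = -37 + v*y (r(y, v) = -5 + (v*y - 32) = -5 + (-32 + v*y) = -37 + v*y)
35*r(6, Z(-4)) + 5 = 35*(-37 + (10 - 4)*6) + 5 = 35*(-37 + 6*6) + 5 = 35*(-37 + 36) + 5 = 35*(-1) + 5 = -35 + 5 = -30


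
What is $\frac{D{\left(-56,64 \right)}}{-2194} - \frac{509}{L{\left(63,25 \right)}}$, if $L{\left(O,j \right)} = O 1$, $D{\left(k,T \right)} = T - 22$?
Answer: $- \frac{559696}{69111} \approx -8.0985$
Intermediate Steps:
$D{\left(k,T \right)} = -22 + T$
$L{\left(O,j \right)} = O$
$\frac{D{\left(-56,64 \right)}}{-2194} - \frac{509}{L{\left(63,25 \right)}} = \frac{-22 + 64}{-2194} - \frac{509}{63} = 42 \left(- \frac{1}{2194}\right) - \frac{509}{63} = - \frac{21}{1097} - \frac{509}{63} = - \frac{559696}{69111}$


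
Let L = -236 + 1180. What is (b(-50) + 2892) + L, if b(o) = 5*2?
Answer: 3846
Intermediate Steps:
L = 944
b(o) = 10
(b(-50) + 2892) + L = (10 + 2892) + 944 = 2902 + 944 = 3846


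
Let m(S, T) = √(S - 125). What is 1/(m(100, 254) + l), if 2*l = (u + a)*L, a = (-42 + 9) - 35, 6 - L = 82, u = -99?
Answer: 6346/40271741 - 5*I/40271741 ≈ 0.00015758 - 1.2416e-7*I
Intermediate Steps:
m(S, T) = √(-125 + S)
L = -76 (L = 6 - 1*82 = 6 - 82 = -76)
a = -68 (a = -33 - 35 = -68)
l = 6346 (l = ((-99 - 68)*(-76))/2 = (-167*(-76))/2 = (½)*12692 = 6346)
1/(m(100, 254) + l) = 1/(√(-125 + 100) + 6346) = 1/(√(-25) + 6346) = 1/(5*I + 6346) = 1/(6346 + 5*I) = (6346 - 5*I)/40271741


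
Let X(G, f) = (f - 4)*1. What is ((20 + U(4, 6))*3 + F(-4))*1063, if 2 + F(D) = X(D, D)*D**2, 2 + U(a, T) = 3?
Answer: -71221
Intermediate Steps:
X(G, f) = -4 + f (X(G, f) = (-4 + f)*1 = -4 + f)
U(a, T) = 1 (U(a, T) = -2 + 3 = 1)
F(D) = -2 + D**2*(-4 + D) (F(D) = -2 + (-4 + D)*D**2 = -2 + D**2*(-4 + D))
((20 + U(4, 6))*3 + F(-4))*1063 = ((20 + 1)*3 + (-2 + (-4)**2*(-4 - 4)))*1063 = (21*3 + (-2 + 16*(-8)))*1063 = (63 + (-2 - 128))*1063 = (63 - 130)*1063 = -67*1063 = -71221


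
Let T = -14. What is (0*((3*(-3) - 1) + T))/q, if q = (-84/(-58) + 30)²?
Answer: 0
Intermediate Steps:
q = 831744/841 (q = (-84*(-1/58) + 30)² = (42/29 + 30)² = (912/29)² = 831744/841 ≈ 988.99)
(0*((3*(-3) - 1) + T))/q = (0*((3*(-3) - 1) - 14))/(831744/841) = (0*((-9 - 1) - 14))*(841/831744) = (0*(-10 - 14))*(841/831744) = (0*(-24))*(841/831744) = 0*(841/831744) = 0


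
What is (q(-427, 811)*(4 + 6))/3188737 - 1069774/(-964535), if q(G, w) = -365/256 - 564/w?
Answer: 354110625620700579/319276913497759360 ≈ 1.1091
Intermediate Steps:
q(G, w) = -365/256 - 564/w (q(G, w) = -365*1/256 - 564/w = -365/256 - 564/w)
(q(-427, 811)*(4 + 6))/3188737 - 1069774/(-964535) = ((-365/256 - 564/811)*(4 + 6))/3188737 - 1069774/(-964535) = ((-365/256 - 564*1/811)*10)*(1/3188737) - 1069774*(-1/964535) = ((-365/256 - 564/811)*10)*(1/3188737) + 1069774/964535 = -440399/207616*10*(1/3188737) + 1069774/964535 = -2201995/103808*1/3188737 + 1069774/964535 = -2201995/331016410496 + 1069774/964535 = 354110625620700579/319276913497759360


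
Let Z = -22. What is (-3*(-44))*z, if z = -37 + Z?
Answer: -7788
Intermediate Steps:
z = -59 (z = -37 - 22 = -59)
(-3*(-44))*z = -3*(-44)*(-59) = 132*(-59) = -7788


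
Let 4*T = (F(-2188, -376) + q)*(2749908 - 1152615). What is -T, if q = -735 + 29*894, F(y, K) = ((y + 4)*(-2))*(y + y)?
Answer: 30491008797861/4 ≈ 7.6228e+12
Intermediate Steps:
F(y, K) = 2*y*(-8 - 2*y) (F(y, K) = ((4 + y)*(-2))*(2*y) = (-8 - 2*y)*(2*y) = 2*y*(-8 - 2*y))
q = 25191 (q = -735 + 25926 = 25191)
T = -30491008797861/4 (T = ((-4*(-2188)*(4 - 2188) + 25191)*(2749908 - 1152615))/4 = ((-4*(-2188)*(-2184) + 25191)*1597293)/4 = ((-19114368 + 25191)*1597293)/4 = (-19089177*1597293)/4 = (1/4)*(-30491008797861) = -30491008797861/4 ≈ -7.6228e+12)
-T = -1*(-30491008797861/4) = 30491008797861/4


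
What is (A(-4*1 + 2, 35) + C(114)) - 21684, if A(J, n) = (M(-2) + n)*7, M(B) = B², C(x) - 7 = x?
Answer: -21290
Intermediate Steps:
C(x) = 7 + x
A(J, n) = 28 + 7*n (A(J, n) = ((-2)² + n)*7 = (4 + n)*7 = 28 + 7*n)
(A(-4*1 + 2, 35) + C(114)) - 21684 = ((28 + 7*35) + (7 + 114)) - 21684 = ((28 + 245) + 121) - 21684 = (273 + 121) - 21684 = 394 - 21684 = -21290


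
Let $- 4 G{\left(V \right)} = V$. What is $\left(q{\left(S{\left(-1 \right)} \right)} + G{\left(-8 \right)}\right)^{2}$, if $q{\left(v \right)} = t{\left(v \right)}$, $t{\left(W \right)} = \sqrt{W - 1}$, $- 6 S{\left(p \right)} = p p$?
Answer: $\frac{\left(12 + i \sqrt{42}\right)^{2}}{36} \approx 2.8333 + 4.3205 i$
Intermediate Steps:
$S{\left(p \right)} = - \frac{p^{2}}{6}$ ($S{\left(p \right)} = - \frac{p p}{6} = - \frac{p^{2}}{6}$)
$G{\left(V \right)} = - \frac{V}{4}$
$t{\left(W \right)} = \sqrt{-1 + W}$
$q{\left(v \right)} = \sqrt{-1 + v}$
$\left(q{\left(S{\left(-1 \right)} \right)} + G{\left(-8 \right)}\right)^{2} = \left(\sqrt{-1 - \frac{\left(-1\right)^{2}}{6}} - -2\right)^{2} = \left(\sqrt{-1 - \frac{1}{6}} + 2\right)^{2} = \left(\sqrt{- \frac{7}{6}} + 2\right)^{2} = \left(\frac{i \sqrt{42}}{6} + 2\right)^{2} = \left(2 + \frac{i \sqrt{42}}{6}\right)^{2}$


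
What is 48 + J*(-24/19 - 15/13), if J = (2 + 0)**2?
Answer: 9468/247 ≈ 38.332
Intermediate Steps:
J = 4 (J = 2**2 = 4)
48 + J*(-24/19 - 15/13) = 48 + 4*(-24/19 - 15/13) = 48 + 4*(-597/247) = 48 - 2388/247 = 9468/247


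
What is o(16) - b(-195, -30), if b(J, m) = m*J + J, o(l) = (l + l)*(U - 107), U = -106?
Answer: -12471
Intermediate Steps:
o(l) = -426*l (o(l) = (l + l)*(-106 - 107) = (2*l)*(-213) = -426*l)
b(J, m) = J + J*m (b(J, m) = J*m + J = J + J*m)
o(16) - b(-195, -30) = -426*16 - (-195)*(1 - 30) = -6816 - (-195)*(-29) = -6816 - 1*5655 = -6816 - 5655 = -12471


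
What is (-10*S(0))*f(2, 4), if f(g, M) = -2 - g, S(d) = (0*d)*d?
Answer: 0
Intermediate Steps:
S(d) = 0 (S(d) = 0*d = 0)
(-10*S(0))*f(2, 4) = (-10*0)*(-2 - 1*2) = 0*(-2 - 2) = 0*(-4) = 0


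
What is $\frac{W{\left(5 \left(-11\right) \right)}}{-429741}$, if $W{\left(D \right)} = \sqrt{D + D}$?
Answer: $- \frac{i \sqrt{110}}{429741} \approx - 2.4406 \cdot 10^{-5} i$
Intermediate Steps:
$W{\left(D \right)} = \sqrt{2} \sqrt{D}$ ($W{\left(D \right)} = \sqrt{2 D} = \sqrt{2} \sqrt{D}$)
$\frac{W{\left(5 \left(-11\right) \right)}}{-429741} = \frac{\sqrt{2} \sqrt{5 \left(-11\right)}}{-429741} = \sqrt{2} \sqrt{-55} \left(- \frac{1}{429741}\right) = \sqrt{2} i \sqrt{55} \left(- \frac{1}{429741}\right) = i \sqrt{110} \left(- \frac{1}{429741}\right) = - \frac{i \sqrt{110}}{429741}$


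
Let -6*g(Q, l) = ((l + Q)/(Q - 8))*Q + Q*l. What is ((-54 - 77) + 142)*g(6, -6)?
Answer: 66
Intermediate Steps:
g(Q, l) = -Q*l/6 - Q*(Q + l)/(6*(-8 + Q)) (g(Q, l) = -(((l + Q)/(Q - 8))*Q + Q*l)/6 = -(((Q + l)/(-8 + Q))*Q + Q*l)/6 = -(Q*(Q + l)/(-8 + Q) + Q*l)/6 = -(Q*l + Q*(Q + l)/(-8 + Q))/6 = -Q*l/6 - Q*(Q + l)/(6*(-8 + Q)))
((-54 - 77) + 142)*g(6, -6) = ((-54 - 77) + 142)*((⅙)*6*(-1*6 + 7*(-6) - 1*6*(-6))/(-8 + 6)) = (-131 + 142)*((⅙)*6*(-6 - 42 + 36)/(-2)) = 11*((⅙)*6*(-½)*(-12)) = 11*6 = 66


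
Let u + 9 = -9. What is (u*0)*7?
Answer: 0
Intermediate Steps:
u = -18 (u = -9 - 9 = -18)
(u*0)*7 = -18*0*7 = 0*7 = 0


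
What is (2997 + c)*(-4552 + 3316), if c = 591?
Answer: -4434768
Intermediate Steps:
(2997 + c)*(-4552 + 3316) = (2997 + 591)*(-4552 + 3316) = 3588*(-1236) = -4434768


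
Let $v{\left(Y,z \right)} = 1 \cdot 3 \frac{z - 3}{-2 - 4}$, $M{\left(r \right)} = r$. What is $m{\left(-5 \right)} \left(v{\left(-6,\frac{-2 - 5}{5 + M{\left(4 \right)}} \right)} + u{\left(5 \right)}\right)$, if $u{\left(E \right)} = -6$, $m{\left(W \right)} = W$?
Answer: $\frac{185}{9} \approx 20.556$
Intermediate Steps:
$v{\left(Y,z \right)} = \frac{3}{2} - \frac{z}{2}$ ($v{\left(Y,z \right)} = 3 \frac{-3 + z}{-6} = 3 \left(-3 + z\right) \left(- \frac{1}{6}\right) = 3 \left(\frac{1}{2} - \frac{z}{6}\right) = \frac{3}{2} - \frac{z}{2}$)
$m{\left(-5 \right)} \left(v{\left(-6,\frac{-2 - 5}{5 + M{\left(4 \right)}} \right)} + u{\left(5 \right)}\right) = - 5 \left(\left(\frac{3}{2} - \frac{\left(-2 - 5\right) \frac{1}{5 + 4}}{2}\right) - 6\right) = - 5 \left(\left(\frac{3}{2} - \frac{\left(-7\right) \frac{1}{9}}{2}\right) - 6\right) = - 5 \left(\left(\frac{3}{2} - - \frac{7}{18}\right) - 6\right) = - 5 \left(\left(\frac{3}{2} + \frac{7}{18}\right) - 6\right) = - 5 \left(\frac{17}{9} - 6\right) = \left(-5\right) \left(- \frac{37}{9}\right) = \frac{185}{9}$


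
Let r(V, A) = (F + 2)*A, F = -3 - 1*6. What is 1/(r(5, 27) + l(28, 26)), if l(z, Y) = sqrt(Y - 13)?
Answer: -189/35708 - sqrt(13)/35708 ≈ -0.0053939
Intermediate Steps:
F = -9 (F = -3 - 6 = -9)
r(V, A) = -7*A (r(V, A) = (-9 + 2)*A = -7*A)
l(z, Y) = sqrt(-13 + Y)
1/(r(5, 27) + l(28, 26)) = 1/(-7*27 + sqrt(-13 + 26)) = 1/(-189 + sqrt(13))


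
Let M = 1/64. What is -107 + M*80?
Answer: -423/4 ≈ -105.75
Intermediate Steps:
M = 1/64 ≈ 0.015625
-107 + M*80 = -107 + (1/64)*80 = -107 + 5/4 = -423/4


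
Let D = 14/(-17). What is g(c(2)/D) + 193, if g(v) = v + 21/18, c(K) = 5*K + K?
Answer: 7543/42 ≈ 179.60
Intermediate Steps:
c(K) = 6*K
D = -14/17 (D = 14*(-1/17) = -14/17 ≈ -0.82353)
g(v) = 7/6 + v (g(v) = v + 21*(1/18) = v + 7/6 = 7/6 + v)
g(c(2)/D) + 193 = (7/6 + (6*2)/(-14/17)) + 193 = (7/6 + 12*(-17/14)) + 193 = (7/6 - 102/7) + 193 = -563/42 + 193 = 7543/42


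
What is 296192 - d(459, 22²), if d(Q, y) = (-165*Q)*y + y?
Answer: 36951448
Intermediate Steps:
d(Q, y) = y - 165*Q*y (d(Q, y) = -165*Q*y + y = y - 165*Q*y)
296192 - d(459, 22²) = 296192 - 22²*(1 - 165*459) = 296192 - 484*(1 - 75735) = 296192 - 484*(-75734) = 296192 - 1*(-36655256) = 296192 + 36655256 = 36951448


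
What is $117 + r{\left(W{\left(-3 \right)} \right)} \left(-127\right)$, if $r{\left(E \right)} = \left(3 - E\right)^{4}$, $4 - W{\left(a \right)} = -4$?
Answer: $-79258$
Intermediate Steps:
$W{\left(a \right)} = 8$ ($W{\left(a \right)} = 4 - -4 = 4 + 4 = 8$)
$117 + r{\left(W{\left(-3 \right)} \right)} \left(-127\right) = 117 + \left(-3 + 8\right)^{4} \left(-127\right) = 117 + 5^{4} \left(-127\right) = 117 + 625 \left(-127\right) = 117 - 79375 = -79258$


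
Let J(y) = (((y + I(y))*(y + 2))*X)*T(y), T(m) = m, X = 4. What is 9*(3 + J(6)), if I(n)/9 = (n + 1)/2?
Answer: 64827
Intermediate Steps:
I(n) = 9/2 + 9*n/2 (I(n) = 9*((n + 1)/2) = 9*((1 + n)*(½)) = 9*(½ + n/2) = 9/2 + 9*n/2)
J(y) = 4*y*(2 + y)*(9/2 + 11*y/2) (J(y) = (((y + (9/2 + 9*y/2))*(y + 2))*4)*y = (((9/2 + 11*y/2)*(2 + y))*4)*y = (((2 + y)*(9/2 + 11*y/2))*4)*y = (4*(2 + y)*(9/2 + 11*y/2))*y = 4*y*(2 + y)*(9/2 + 11*y/2))
9*(3 + J(6)) = 9*(3 + 2*6*(18 + 11*6² + 31*6)) = 9*(3 + 2*6*(18 + 11*36 + 186)) = 9*(3 + 2*6*(18 + 396 + 186)) = 9*(3 + 2*6*600) = 9*(3 + 7200) = 9*7203 = 64827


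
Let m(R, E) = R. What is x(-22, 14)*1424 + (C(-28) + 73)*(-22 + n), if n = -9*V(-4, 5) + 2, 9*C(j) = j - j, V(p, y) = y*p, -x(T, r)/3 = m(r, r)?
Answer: -48128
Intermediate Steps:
x(T, r) = -3*r
V(p, y) = p*y
C(j) = 0 (C(j) = (j - j)/9 = (1/9)*0 = 0)
n = 182 (n = -(-36)*5 + 2 = -9*(-20) + 2 = 180 + 2 = 182)
x(-22, 14)*1424 + (C(-28) + 73)*(-22 + n) = -3*14*1424 + (0 + 73)*(-22 + 182) = -42*1424 + 73*160 = -59808 + 11680 = -48128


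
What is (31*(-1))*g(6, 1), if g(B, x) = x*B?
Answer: -186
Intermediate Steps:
g(B, x) = B*x
(31*(-1))*g(6, 1) = (31*(-1))*(6*1) = -31*6 = -186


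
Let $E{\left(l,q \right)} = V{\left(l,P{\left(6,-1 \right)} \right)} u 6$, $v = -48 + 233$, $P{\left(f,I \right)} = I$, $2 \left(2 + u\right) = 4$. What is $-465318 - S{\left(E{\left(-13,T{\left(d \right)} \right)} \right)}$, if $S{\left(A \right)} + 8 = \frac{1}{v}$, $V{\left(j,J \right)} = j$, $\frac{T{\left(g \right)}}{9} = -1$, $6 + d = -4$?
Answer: $- \frac{86082351}{185} \approx -4.6531 \cdot 10^{5}$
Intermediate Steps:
$u = 0$ ($u = -2 + \frac{1}{2} \cdot 4 = -2 + 2 = 0$)
$d = -10$ ($d = -6 - 4 = -10$)
$v = 185$
$T{\left(g \right)} = -9$ ($T{\left(g \right)} = 9 \left(-1\right) = -9$)
$E{\left(l,q \right)} = 0$ ($E{\left(l,q \right)} = l 0 \cdot 6 = 0 \cdot 6 = 0$)
$S{\left(A \right)} = - \frac{1479}{185}$ ($S{\left(A \right)} = -8 + \frac{1}{185} = - \frac{1479}{185}$)
$-465318 - S{\left(E{\left(-13,T{\left(d \right)} \right)} \right)} = -465318 - - \frac{1479}{185} = -465318 + \frac{1479}{185} = - \frac{86082351}{185}$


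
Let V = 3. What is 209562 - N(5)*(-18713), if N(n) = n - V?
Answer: 246988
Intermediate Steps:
N(n) = -3 + n (N(n) = n - 1*3 = n - 3 = -3 + n)
209562 - N(5)*(-18713) = 209562 - (-3 + 5)*(-18713) = 209562 - 2*(-18713) = 209562 - 1*(-37426) = 209562 + 37426 = 246988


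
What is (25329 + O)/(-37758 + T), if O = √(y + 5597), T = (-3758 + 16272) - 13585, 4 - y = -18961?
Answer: -8443/12943 - √24562/38829 ≈ -0.65636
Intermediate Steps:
y = 18965 (y = 4 - 1*(-18961) = 4 + 18961 = 18965)
T = -1071 (T = 12514 - 13585 = -1071)
O = √24562 (O = √(18965 + 5597) = √24562 ≈ 156.72)
(25329 + O)/(-37758 + T) = (25329 + √24562)/(-37758 - 1071) = (25329 + √24562)/(-38829) = (25329 + √24562)*(-1/38829) = -8443/12943 - √24562/38829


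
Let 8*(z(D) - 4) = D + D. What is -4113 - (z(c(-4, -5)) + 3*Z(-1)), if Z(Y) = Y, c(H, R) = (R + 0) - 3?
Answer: -4112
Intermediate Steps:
c(H, R) = -3 + R (c(H, R) = R - 3 = -3 + R)
z(D) = 4 + D/4 (z(D) = 4 + (D + D)/8 = 4 + (2*D)/8 = 4 + D/4)
-4113 - (z(c(-4, -5)) + 3*Z(-1)) = -4113 - ((4 + (-3 - 5)/4) + 3*(-1)) = -4113 - ((4 + (1/4)*(-8)) - 3) = -4113 - ((4 - 2) - 3) = -4113 - (2 - 3) = -4113 - 1*(-1) = -4113 + 1 = -4112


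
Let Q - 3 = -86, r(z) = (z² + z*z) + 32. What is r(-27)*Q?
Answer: -123670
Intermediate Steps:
r(z) = 32 + 2*z² (r(z) = (z² + z²) + 32 = 2*z² + 32 = 32 + 2*z²)
Q = -83 (Q = 3 - 86 = -83)
r(-27)*Q = (32 + 2*(-27)²)*(-83) = (32 + 2*729)*(-83) = (32 + 1458)*(-83) = 1490*(-83) = -123670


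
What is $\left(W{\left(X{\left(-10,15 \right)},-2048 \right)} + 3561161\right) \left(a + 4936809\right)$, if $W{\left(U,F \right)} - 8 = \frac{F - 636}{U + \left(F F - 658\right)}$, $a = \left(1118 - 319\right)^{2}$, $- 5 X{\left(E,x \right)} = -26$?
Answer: $\frac{52038663945832530905}{2621032} \approx 1.9854 \cdot 10^{13}$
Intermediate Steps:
$X{\left(E,x \right)} = \frac{26}{5}$ ($X{\left(E,x \right)} = \left(- \frac{1}{5}\right) \left(-26\right) = \frac{26}{5}$)
$a = 638401$ ($a = 799^{2} = 638401$)
$W{\left(U,F \right)} = 8 + \frac{-636 + F}{-658 + U + F^{2}}$ ($W{\left(U,F \right)} = 8 + \frac{F - 636}{U + \left(F F - 658\right)} = 8 + \frac{-636 + F}{U + \left(F^{2} - 658\right)} = 8 + \frac{-636 + F}{U + \left(-658 + F^{2}\right)} = 8 + \frac{-636 + F}{-658 + U + F^{2}}$)
$\left(W{\left(X{\left(-10,15 \right)},-2048 \right)} + 3561161\right) \left(a + 4936809\right) = \left(\frac{-5900 - 2048 + 8 \cdot \frac{26}{5} + 8 \left(-2048\right)^{2}}{-658 + \frac{26}{5} + \left(-2048\right)^{2}} + 3561161\right) \left(638401 + 4936809\right) = \left(\frac{-5900 - 2048 + \frac{208}{5} + 8 \cdot 4194304}{-658 + \frac{26}{5} + 4194304} + 3561161\right) 5575210 = \left(\frac{-5900 - 2048 + \frac{208}{5} + 33554432}{\frac{20968256}{5}} + 3561161\right) 5575210 = \left(\frac{5}{20968256} \cdot \frac{167732628}{5} + 3561161\right) 5575210 = \left(\frac{41933157}{5242064} + 3561161\right) 5575210 = \frac{18667875809461}{5242064} \cdot 5575210 = \frac{52038663945832530905}{2621032}$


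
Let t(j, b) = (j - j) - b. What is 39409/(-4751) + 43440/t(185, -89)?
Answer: 202876039/422839 ≈ 479.79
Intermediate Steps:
t(j, b) = -b (t(j, b) = 0 - b = -b)
39409/(-4751) + 43440/t(185, -89) = 39409/(-4751) + 43440/((-1*(-89))) = 39409*(-1/4751) + 43440/89 = -39409/4751 + 43440*(1/89) = -39409/4751 + 43440/89 = 202876039/422839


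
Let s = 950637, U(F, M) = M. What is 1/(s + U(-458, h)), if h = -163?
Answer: 1/950474 ≈ 1.0521e-6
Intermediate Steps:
1/(s + U(-458, h)) = 1/(950637 - 163) = 1/950474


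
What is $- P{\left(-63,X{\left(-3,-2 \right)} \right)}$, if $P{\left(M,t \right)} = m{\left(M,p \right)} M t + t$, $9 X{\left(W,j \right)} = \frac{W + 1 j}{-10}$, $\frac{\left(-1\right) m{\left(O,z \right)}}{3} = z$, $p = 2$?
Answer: $- \frac{379}{18} \approx -21.056$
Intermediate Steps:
$m{\left(O,z \right)} = - 3 z$
$X{\left(W,j \right)} = - \frac{W}{90} - \frac{j}{90}$ ($X{\left(W,j \right)} = \frac{\left(W + 1 j\right) \frac{1}{-10}}{9} = \frac{\left(W + j\right) \left(- \frac{1}{10}\right)}{9} = \frac{- \frac{W}{10} - \frac{j}{10}}{9} = - \frac{W}{90} - \frac{j}{90}$)
$P{\left(M,t \right)} = t - 6 M t$ ($P{\left(M,t \right)} = \left(-3\right) 2 M t + t = - 6 M t + t = t - 6 M t$)
$- P{\left(-63,X{\left(-3,-2 \right)} \right)} = - \left(\left(- \frac{1}{90}\right) \left(-3\right) - - \frac{1}{45}\right) \left(1 - -378\right) = - \left(\frac{1}{30} + \frac{1}{45}\right) \left(1 + 378\right) = - \frac{379}{18}$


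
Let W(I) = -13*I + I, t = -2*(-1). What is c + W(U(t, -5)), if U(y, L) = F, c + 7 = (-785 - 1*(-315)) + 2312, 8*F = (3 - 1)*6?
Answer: 1817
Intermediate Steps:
t = 2
F = 3/2 (F = ((3 - 1)*6)/8 = (2*6)/8 = (⅛)*12 = 3/2 ≈ 1.5000)
c = 1835 (c = -7 + ((-785 - 1*(-315)) + 2312) = -7 + ((-785 + 315) + 2312) = -7 + (-470 + 2312) = -7 + 1842 = 1835)
U(y, L) = 3/2
W(I) = -12*I
c + W(U(t, -5)) = 1835 - 12*3/2 = 1835 - 18 = 1817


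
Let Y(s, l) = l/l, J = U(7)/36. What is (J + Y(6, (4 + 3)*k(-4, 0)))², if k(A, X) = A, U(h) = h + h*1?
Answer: 625/324 ≈ 1.9290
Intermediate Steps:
U(h) = 2*h (U(h) = h + h = 2*h)
J = 7/18 (J = (2*7)/36 = 14*(1/36) = 7/18 ≈ 0.38889)
Y(s, l) = 1
(J + Y(6, (4 + 3)*k(-4, 0)))² = (7/18 + 1)² = (25/18)² = 625/324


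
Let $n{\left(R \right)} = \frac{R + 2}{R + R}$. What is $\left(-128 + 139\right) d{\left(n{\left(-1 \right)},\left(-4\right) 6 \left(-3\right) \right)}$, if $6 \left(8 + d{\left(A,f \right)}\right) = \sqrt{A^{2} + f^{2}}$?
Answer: $-88 + \frac{11 \sqrt{20737}}{12} \approx 44.003$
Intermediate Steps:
$n{\left(R \right)} = \frac{2 + R}{2 R}$
$d{\left(A,f \right)} = -8 + \frac{\sqrt{A^{2} + f^{2}}}{6}$
$\left(-128 + 139\right) d{\left(n{\left(-1 \right)},\left(-4\right) 6 \left(-3\right) \right)} = \left(-128 + 139\right) \left(-8 + \frac{\sqrt{\left(\frac{2 - 1}{2 \left(-1\right)}\right)^{2} + \left(\left(-4\right) 6 \left(-3\right)\right)^{2}}}{6}\right) = 11 \left(-8 + \frac{\sqrt{\left(\frac{1}{2} \left(-1\right) 1\right)^{2} + \left(\left(-24\right) \left(-3\right)\right)^{2}}}{6}\right) = 11 \left(-8 + \frac{\sqrt{\left(- \frac{1}{2}\right)^{2} + 72^{2}}}{6}\right) = 11 \left(-8 + \frac{\sqrt{\frac{1}{4} + 5184}}{6}\right) = 11 \left(-8 + \frac{\sqrt{\frac{20737}{4}}}{6}\right) = 11 \left(-8 + \frac{\frac{1}{2} \sqrt{20737}}{6}\right) = 11 \left(-8 + \frac{\sqrt{20737}}{12}\right) = -88 + \frac{11 \sqrt{20737}}{12}$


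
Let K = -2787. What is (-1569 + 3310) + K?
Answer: -1046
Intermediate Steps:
(-1569 + 3310) + K = (-1569 + 3310) - 2787 = 1741 - 2787 = -1046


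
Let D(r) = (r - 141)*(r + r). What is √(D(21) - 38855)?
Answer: I*√43895 ≈ 209.51*I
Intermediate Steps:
D(r) = 2*r*(-141 + r) (D(r) = (-141 + r)*(2*r) = 2*r*(-141 + r))
√(D(21) - 38855) = √(2*21*(-141 + 21) - 38855) = √(2*21*(-120) - 38855) = √(-5040 - 38855) = √(-43895) = I*√43895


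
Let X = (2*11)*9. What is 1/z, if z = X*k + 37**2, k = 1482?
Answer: 1/294805 ≈ 3.3921e-6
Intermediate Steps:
X = 198 (X = 22*9 = 198)
z = 294805 (z = 198*1482 + 37**2 = 293436 + 1369 = 294805)
1/z = 1/294805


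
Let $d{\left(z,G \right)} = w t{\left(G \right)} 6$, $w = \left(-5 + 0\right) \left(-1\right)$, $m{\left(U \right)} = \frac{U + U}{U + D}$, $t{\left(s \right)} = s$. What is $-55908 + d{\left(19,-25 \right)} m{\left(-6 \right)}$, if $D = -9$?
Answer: $-56508$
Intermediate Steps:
$m{\left(U \right)} = \frac{2 U}{-9 + U}$ ($m{\left(U \right)} = \frac{U + U}{U - 9} = \frac{2 U}{-9 + U}$)
$w = 5$ ($w = \left(-5\right) \left(-1\right) = 5$)
$d{\left(z,G \right)} = 30 G$ ($d{\left(z,G \right)} = 5 G 6 = 30 G$)
$-55908 + d{\left(19,-25 \right)} m{\left(-6 \right)} = -55908 + 30 \left(-25\right) 2 \left(-6\right) \frac{1}{-9 - 6} = -55908 - 750 \cdot 2 \left(-6\right) \frac{1}{-15} = -55908 - 750 \cdot 2 \left(-6\right) \left(- \frac{1}{15}\right) = -55908 - 600 = -56508$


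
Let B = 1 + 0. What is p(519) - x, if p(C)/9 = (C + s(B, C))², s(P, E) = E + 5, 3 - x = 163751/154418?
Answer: 1511850902435/154418 ≈ 9.7906e+6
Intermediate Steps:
x = 299503/154418 (x = 3 - 163751/154418 = 299503/154418 ≈ 1.9396)
B = 1
s(P, E) = 5 + E
p(C) = 9*(5 + 2*C)² (p(C) = 9*(C + (5 + C))² = 9*(5 + 2*C)²)
p(519) - x = 9*(5 + 2*519)² - 1*299503/154418 = 9*(5 + 1038)² - 299503/154418 = 9*1043² - 299503/154418 = 9*1087849 - 299503/154418 = 9790641 - 299503/154418 = 1511850902435/154418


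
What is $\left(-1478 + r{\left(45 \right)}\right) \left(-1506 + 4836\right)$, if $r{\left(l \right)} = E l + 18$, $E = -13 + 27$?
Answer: $-2763900$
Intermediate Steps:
$E = 14$
$r{\left(l \right)} = 18 + 14 l$ ($r{\left(l \right)} = 14 l + 18 = 18 + 14 l$)
$\left(-1478 + r{\left(45 \right)}\right) \left(-1506 + 4836\right) = \left(-1478 + \left(18 + 14 \cdot 45\right)\right) \left(-1506 + 4836\right) = \left(-1478 + \left(18 + 630\right)\right) 3330 = \left(-1478 + 648\right) 3330 = \left(-830\right) 3330 = -2763900$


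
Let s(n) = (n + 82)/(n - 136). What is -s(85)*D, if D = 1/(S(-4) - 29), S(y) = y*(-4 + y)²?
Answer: -167/14535 ≈ -0.011490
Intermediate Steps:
s(n) = (82 + n)/(-136 + n)
D = -1/285 (D = 1/(-4*(-4 - 4)² - 29) = 1/(-4*(-8)² - 29) = 1/(-4*64 - 29) = 1/(-256 - 29) = 1/(-285) = -1/285 ≈ -0.0035088)
-s(85)*D = -(82 + 85)/(-136 + 85)*(-1)/285 = -167/(-51)*(-1)/285 = -(-1/51*167)*(-1)/285 = -(-167)*(-1)/(51*285) = -1*167/14535 = -167/14535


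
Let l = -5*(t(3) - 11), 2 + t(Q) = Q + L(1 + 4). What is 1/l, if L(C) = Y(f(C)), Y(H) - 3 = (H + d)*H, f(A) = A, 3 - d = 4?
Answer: -1/65 ≈ -0.015385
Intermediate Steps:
d = -1 (d = 3 - 1*4 = 3 - 4 = -1)
Y(H) = 3 + H*(-1 + H) (Y(H) = 3 + (H - 1)*H = 3 + (-1 + H)*H = 3 + H*(-1 + H))
L(C) = 3 + C**2 - C
t(Q) = 21 + Q (t(Q) = -2 + (Q + (3 + (1 + 4)**2 - (1 + 4))) = -2 + (Q + (3 + 5**2 - 1*5)) = -2 + (Q + (3 + 25 - 5)) = -2 + (Q + 23) = -2 + (23 + Q) = 21 + Q)
l = -65 (l = -5*((21 + 3) - 11) = -5*(24 - 11) = -5*13 = -65)
1/l = 1/(-65) = -1/65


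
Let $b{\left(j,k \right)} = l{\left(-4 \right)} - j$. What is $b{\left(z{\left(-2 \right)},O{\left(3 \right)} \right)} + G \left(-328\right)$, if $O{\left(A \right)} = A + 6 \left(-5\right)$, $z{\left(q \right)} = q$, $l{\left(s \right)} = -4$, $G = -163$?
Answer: $53462$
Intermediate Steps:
$O{\left(A \right)} = -30 + A$ ($O{\left(A \right)} = A - 30 = -30 + A$)
$b{\left(j,k \right)} = -4 - j$
$b{\left(z{\left(-2 \right)},O{\left(3 \right)} \right)} + G \left(-328\right) = \left(-4 - -2\right) - -53464 = \left(-4 + 2\right) + 53464 = -2 + 53464 = 53462$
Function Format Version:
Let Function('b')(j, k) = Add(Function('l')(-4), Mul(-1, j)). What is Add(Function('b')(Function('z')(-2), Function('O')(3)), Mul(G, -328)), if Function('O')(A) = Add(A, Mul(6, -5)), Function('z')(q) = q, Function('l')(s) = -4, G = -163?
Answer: 53462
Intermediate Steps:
Function('O')(A) = Add(-30, A) (Function('O')(A) = Add(A, -30) = Add(-30, A))
Function('b')(j, k) = Add(-4, Mul(-1, j))
Add(Function('b')(Function('z')(-2), Function('O')(3)), Mul(G, -328)) = Add(Add(-4, Mul(-1, -2)), Mul(-163, -328)) = Add(Add(-4, 2), 53464) = Add(-2, 53464) = 53462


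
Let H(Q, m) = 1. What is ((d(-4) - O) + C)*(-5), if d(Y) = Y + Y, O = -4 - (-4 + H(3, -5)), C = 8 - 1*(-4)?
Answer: -25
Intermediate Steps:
C = 12 (C = 8 + 4 = 12)
O = -1 (O = -4 - (-4 + 1) = -4 - 1*(-3) = -4 + 3 = -1)
d(Y) = 2*Y
((d(-4) - O) + C)*(-5) = ((2*(-4) - 1*(-1)) + 12)*(-5) = ((-8 + 1) + 12)*(-5) = (-7 + 12)*(-5) = 5*(-5) = -25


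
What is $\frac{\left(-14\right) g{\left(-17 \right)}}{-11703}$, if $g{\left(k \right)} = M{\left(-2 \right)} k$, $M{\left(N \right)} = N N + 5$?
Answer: $- \frac{714}{3901} \approx -0.18303$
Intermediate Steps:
$M{\left(N \right)} = 5 + N^{2}$ ($M{\left(N \right)} = N^{2} + 5 = 5 + N^{2}$)
$g{\left(k \right)} = 9 k$ ($g{\left(k \right)} = \left(5 + \left(-2\right)^{2}\right) k = \left(5 + 4\right) k = 9 k$)
$\frac{\left(-14\right) g{\left(-17 \right)}}{-11703} = \frac{\left(-14\right) 9 \left(-17\right)}{-11703} = \left(-14\right) \left(-153\right) \left(- \frac{1}{11703}\right) = 2142 \left(- \frac{1}{11703}\right) = - \frac{714}{3901}$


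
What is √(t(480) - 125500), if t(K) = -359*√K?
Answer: 2*√(-31375 - 359*√30) ≈ 365.19*I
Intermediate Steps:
√(t(480) - 125500) = √(-1436*√30 - 125500) = √(-125500 - 1436*√30)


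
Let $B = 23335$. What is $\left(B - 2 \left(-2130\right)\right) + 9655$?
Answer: $37250$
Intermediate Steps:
$\left(B - 2 \left(-2130\right)\right) + 9655 = \left(23335 - 2 \left(-2130\right)\right) + 9655 = \left(23335 - -4260\right) + 9655 = \left(23335 + 4260\right) + 9655 = 27595 + 9655 = 37250$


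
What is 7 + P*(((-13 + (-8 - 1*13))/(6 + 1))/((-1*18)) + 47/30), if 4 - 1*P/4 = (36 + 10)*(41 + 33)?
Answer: -1573079/63 ≈ -24970.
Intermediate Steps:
P = -13600 (P = 16 - 4*(36 + 10)*(41 + 33) = 16 - 184*74 = 16 - 4*3404 = 16 - 13616 = -13600)
7 + P*(((-13 + (-8 - 1*13))/(6 + 1))/((-1*18)) + 47/30) = 7 - 13600*(((-13 + (-8 - 1*13))/(6 + 1))/((-1*18)) + 47/30) = 7 - 13600*(((-13 + (-8 - 13))/7)/(-18) + 47*(1/30)) = 7 - 13600*(((-13 - 21)*(1/7))*(-1/18) + 47/30) = 7 - 13600*(-34*1/7*(-1/18) + 47/30) = 7 - 13600*(-34/7*(-1/18) + 47/30) = 7 - 13600*(17/63 + 47/30) = 7 - 13600*1157/630 = 7 - 1573520/63 = -1573079/63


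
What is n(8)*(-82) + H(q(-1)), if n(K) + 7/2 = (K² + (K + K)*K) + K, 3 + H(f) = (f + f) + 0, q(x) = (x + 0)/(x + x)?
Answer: -16115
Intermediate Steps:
q(x) = ½ (q(x) = x/((2*x)) = x*(1/(2*x)) = ½)
H(f) = -3 + 2*f (H(f) = -3 + ((f + f) + 0) = -3 + (2*f + 0) = -3 + 2*f)
n(K) = -7/2 + K + 3*K² (n(K) = -7/2 + ((K² + (K + K)*K) + K) = -7/2 + ((K² + (2*K)*K) + K) = -7/2 + ((K² + 2*K²) + K) = -7/2 + (3*K² + K) = -7/2 + (K + 3*K²) = -7/2 + K + 3*K²)
n(8)*(-82) + H(q(-1)) = (-7/2 + 8 + 3*8²)*(-82) + (-3 + 2*(½)) = (-7/2 + 8 + 3*64)*(-82) + (-3 + 1) = (-7/2 + 8 + 192)*(-82) - 2 = (393/2)*(-82) - 2 = -16113 - 2 = -16115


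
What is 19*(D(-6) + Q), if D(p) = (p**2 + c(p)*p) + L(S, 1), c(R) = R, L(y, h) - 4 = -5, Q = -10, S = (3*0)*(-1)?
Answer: 1159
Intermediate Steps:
S = 0 (S = 0*(-1) = 0)
L(y, h) = -1 (L(y, h) = 4 - 5 = -1)
D(p) = -1 + 2*p**2 (D(p) = (p**2 + p*p) - 1 = (p**2 + p**2) - 1 = 2*p**2 - 1 = -1 + 2*p**2)
19*(D(-6) + Q) = 19*((-1 + 2*(-6)**2) - 10) = 19*((-1 + 2*36) - 10) = 19*((-1 + 72) - 10) = 19*(71 - 10) = 19*61 = 1159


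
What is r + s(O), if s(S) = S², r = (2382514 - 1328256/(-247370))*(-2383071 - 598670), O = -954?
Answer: -878665015124150078/123685 ≈ -7.1041e+12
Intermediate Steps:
r = -878665127691847538/123685 (r = (2382514 - 1328256*(-1/247370))*(-2981741) = (2382514 + 664128/123685)*(-2981741) = (294681908218/123685)*(-2981741) = -878665127691847538/123685 ≈ -7.1041e+12)
r + s(O) = -878665127691847538/123685 + (-954)² = -878665127691847538/123685 + 910116 = -878665015124150078/123685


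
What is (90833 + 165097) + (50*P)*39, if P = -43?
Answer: 172080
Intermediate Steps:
(90833 + 165097) + (50*P)*39 = (90833 + 165097) + (50*(-43))*39 = 255930 - 2150*39 = 255930 - 83850 = 172080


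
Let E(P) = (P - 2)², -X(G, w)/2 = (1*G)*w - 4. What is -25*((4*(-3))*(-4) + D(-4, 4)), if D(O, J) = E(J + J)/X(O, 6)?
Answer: -17025/14 ≈ -1216.1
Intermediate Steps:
X(G, w) = 8 - 2*G*w (X(G, w) = -2*((1*G)*w - 4) = -2*(G*w - 4) = -2*(-4 + G*w) = 8 - 2*G*w)
E(P) = (-2 + P)²
D(O, J) = (-2 + 2*J)²/(8 - 12*O) (D(O, J) = (-2 + (J + J))²/(8 - 2*O*6) = (-2 + 2*J)²/(8 - 12*O))
-25*((4*(-3))*(-4) + D(-4, 4)) = -25*((4*(-3))*(-4) - (-1 + 4)²/(-2 + 3*(-4))) = -25*(-12*(-4) - 1*3²/(-2 - 12)) = -25*(48 - 1*9/(-14)) = -25*(48 - 1*9*(-1/14)) = -25*(48 + 9/14) = -25*681/14 = -17025/14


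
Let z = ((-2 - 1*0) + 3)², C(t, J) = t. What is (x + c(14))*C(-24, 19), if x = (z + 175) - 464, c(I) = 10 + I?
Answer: 6336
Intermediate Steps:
z = 1 (z = ((-2 + 0) + 3)² = (-2 + 3)² = 1² = 1)
x = -288 (x = (1 + 175) - 464 = 176 - 464 = -288)
(x + c(14))*C(-24, 19) = (-288 + (10 + 14))*(-24) = (-288 + 24)*(-24) = -264*(-24) = 6336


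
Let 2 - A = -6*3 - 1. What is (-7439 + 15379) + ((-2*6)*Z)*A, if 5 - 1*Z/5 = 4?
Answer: 6680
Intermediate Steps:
A = 21 (A = 2 - (-6*3 - 1) = 2 - (-18 - 1) = 2 - 1*(-19) = 2 + 19 = 21)
Z = 5 (Z = 25 - 5*4 = 25 - 20 = 5)
(-7439 + 15379) + ((-2*6)*Z)*A = (-7439 + 15379) + (-2*6*5)*21 = 7940 - 12*5*21 = 7940 - 60*21 = 7940 - 1260 = 6680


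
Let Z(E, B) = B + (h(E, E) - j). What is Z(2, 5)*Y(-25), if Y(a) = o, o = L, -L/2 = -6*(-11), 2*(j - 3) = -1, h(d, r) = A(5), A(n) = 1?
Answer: -462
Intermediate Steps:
h(d, r) = 1
j = 5/2 (j = 3 + (½)*(-1) = 3 - ½ = 5/2 ≈ 2.5000)
L = -132 (L = -(-12)*(-11) = -2*66 = -132)
o = -132
Y(a) = -132
Z(E, B) = -3/2 + B (Z(E, B) = B + (1 - 1*5/2) = B + (1 - 5/2) = B - 3/2 = -3/2 + B)
Z(2, 5)*Y(-25) = (-3/2 + 5)*(-132) = (7/2)*(-132) = -462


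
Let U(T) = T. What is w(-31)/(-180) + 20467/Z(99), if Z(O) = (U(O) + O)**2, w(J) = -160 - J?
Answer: 60704/49005 ≈ 1.2387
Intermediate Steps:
Z(O) = 4*O**2 (Z(O) = (O + O)**2 = (2*O)**2 = 4*O**2)
w(-31)/(-180) + 20467/Z(99) = (-160 - 1*(-31))/(-180) + 20467/((4*99**2)) = (-160 + 31)*(-1/180) + 20467/((4*9801)) = -129*(-1/180) + 20467/39204 = 43/60 + 20467*(1/39204) = 43/60 + 20467/39204 = 60704/49005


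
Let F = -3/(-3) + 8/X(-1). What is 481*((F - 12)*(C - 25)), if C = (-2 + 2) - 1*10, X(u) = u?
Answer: 319865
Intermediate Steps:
C = -10 (C = 0 - 10 = -10)
F = -7 (F = -3/(-3) + 8/(-1) = -3*(-1/3) + 8*(-1) = 1 - 8 = -7)
481*((F - 12)*(C - 25)) = 481*((-7 - 12)*(-10 - 25)) = 481*(-19*(-35)) = 481*665 = 319865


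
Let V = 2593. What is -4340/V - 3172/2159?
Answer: -17595056/5598287 ≈ -3.1429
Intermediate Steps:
-4340/V - 3172/2159 = -4340/2593 - 3172/2159 = -17595056/5598287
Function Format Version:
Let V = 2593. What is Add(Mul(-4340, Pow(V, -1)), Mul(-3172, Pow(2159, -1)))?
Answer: Rational(-17595056, 5598287) ≈ -3.1429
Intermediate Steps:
Add(Mul(-4340, Pow(V, -1)), Mul(-3172, Pow(2159, -1))) = Add(Mul(-4340, Pow(2593, -1)), Mul(-3172, Pow(2159, -1))) = Add(Mul(-4340, Rational(1, 2593)), Mul(-3172, Rational(1, 2159))) = Add(Rational(-4340, 2593), Rational(-3172, 2159)) = Rational(-17595056, 5598287)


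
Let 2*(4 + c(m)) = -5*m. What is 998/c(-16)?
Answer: 499/18 ≈ 27.722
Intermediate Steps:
c(m) = -4 - 5*m/2 (c(m) = -4 + (-5*m)/2 = -4 - 5*m/2)
998/c(-16) = 998/(-4 - 5/2*(-16)) = 998/(-4 + 40) = 998/36 = 998*(1/36) = 499/18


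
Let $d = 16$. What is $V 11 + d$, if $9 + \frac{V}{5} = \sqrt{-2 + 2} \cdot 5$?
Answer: $-479$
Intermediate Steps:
$V = -45$ ($V = -45 + 5 \sqrt{-2 + 2} \cdot 5 = -45 + 5 \sqrt{0} \cdot 5 = -45 + 5 \cdot 0 \cdot 5 = -45 + 5 \cdot 0 = -45 + 0 = -45$)
$V 11 + d = \left(-45\right) 11 + 16 = -495 + 16 = -479$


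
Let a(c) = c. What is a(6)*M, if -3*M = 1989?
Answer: -3978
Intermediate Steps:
M = -663 (M = -1/3*1989 = -663)
a(6)*M = 6*(-663) = -3978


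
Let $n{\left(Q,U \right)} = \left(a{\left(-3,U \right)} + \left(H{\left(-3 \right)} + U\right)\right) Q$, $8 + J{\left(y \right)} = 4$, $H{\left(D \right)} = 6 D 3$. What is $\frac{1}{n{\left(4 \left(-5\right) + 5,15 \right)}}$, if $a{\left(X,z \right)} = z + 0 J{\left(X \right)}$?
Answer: $\frac{1}{360} \approx 0.0027778$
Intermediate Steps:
$H{\left(D \right)} = 18 D$
$J{\left(y \right)} = -4$ ($J{\left(y \right)} = -8 + 4 = -4$)
$a{\left(X,z \right)} = z$ ($a{\left(X,z \right)} = z + 0 \left(-4\right) = z + 0 = z$)
$n{\left(Q,U \right)} = Q \left(-54 + 2 U\right)$ ($n{\left(Q,U \right)} = \left(U + \left(18 \left(-3\right) + U\right)\right) Q = \left(U + \left(-54 + U\right)\right) Q = \left(-54 + 2 U\right) Q = Q \left(-54 + 2 U\right)$)
$\frac{1}{n{\left(4 \left(-5\right) + 5,15 \right)}} = \frac{1}{2 \left(4 \left(-5\right) + 5\right) \left(-27 + 15\right)} = \frac{1}{2 \left(-20 + 5\right) \left(-12\right)} = \frac{1}{2 \left(-15\right) \left(-12\right)} = \frac{1}{360}$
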